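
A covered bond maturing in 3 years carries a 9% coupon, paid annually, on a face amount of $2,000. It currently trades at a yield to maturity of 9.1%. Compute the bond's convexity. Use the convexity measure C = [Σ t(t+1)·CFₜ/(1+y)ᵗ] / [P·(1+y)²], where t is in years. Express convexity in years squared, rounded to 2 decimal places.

With y = 0.091:
  t   CF        PV=CF/(1+0.091)^t    t·PV        t(t+1)·PV
  1       180.00       164.9863       164.9863         329.9725
  2       180.00       151.2248       302.4496         907.3488
  3     2,180.00     1,678.7354     5,036.2061      20,144.8245
  Σ                  1,994.9464     5,503.6420      21,382.1458
P = 1,994.9464.
Convexity = Σ t(t+1)·PV / [P·(1+y)²] = 21,382.1458 / (1,994.9464 × 1.190281) = 9.00473.

9.00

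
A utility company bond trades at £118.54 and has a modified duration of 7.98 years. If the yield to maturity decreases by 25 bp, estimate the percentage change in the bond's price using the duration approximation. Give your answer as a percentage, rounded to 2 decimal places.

Duration approximation: ΔP/P ≈ -D_mod · Δy = -7.98 × (-0.0025) = +0.019950.
As a percentage: +1.9950%.

+2.00%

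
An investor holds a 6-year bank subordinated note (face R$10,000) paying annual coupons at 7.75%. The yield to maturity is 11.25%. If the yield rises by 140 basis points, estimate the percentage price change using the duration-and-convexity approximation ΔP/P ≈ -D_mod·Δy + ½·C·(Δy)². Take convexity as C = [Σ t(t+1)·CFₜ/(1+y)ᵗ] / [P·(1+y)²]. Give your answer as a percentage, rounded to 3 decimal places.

With y = 0.1125:
  t   CF        PV=CF/(1+0.1125)^t    t·PV        t(t+1)·PV
  1       775.00       696.6292       696.6292       1,393.2584
  2       775.00       626.1836     1,252.3671       3,757.1014
  3       775.00       562.8616     1,688.5849       6,754.3396
  4       775.00       505.9430     2,023.7722      10,118.8608
  5       775.00       454.7803     2,273.9013      13,643.4078
  6    10,775.00     5,683.5170    34,101.1018     238,707.7127
  Σ                  8,529.9147    42,036.3565     274,374.6805
P = 8,529.9147; D_Mac = 4.92811 yrs; D_mod = 4.42976 yrs; C = 25.98958.
Duration effect: -4.42976 × (+0.014) = -0.062017
Convexity effect: 0.5 × 25.98958 × (0.014)² = +0.0025470
ΔP/P ≈ -0.062017 + 0.0025470 = -0.059470 = -5.9470%.

-5.947%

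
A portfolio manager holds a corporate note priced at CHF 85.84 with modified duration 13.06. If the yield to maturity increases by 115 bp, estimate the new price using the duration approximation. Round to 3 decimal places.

CHF 72.948

Duration approximation: ΔP/P ≈ -D_mod · Δy = -13.06 × (+0.0115) = -0.150190.
New price ≈ 85.84 × (1 - 0.150190) = 72.9476904.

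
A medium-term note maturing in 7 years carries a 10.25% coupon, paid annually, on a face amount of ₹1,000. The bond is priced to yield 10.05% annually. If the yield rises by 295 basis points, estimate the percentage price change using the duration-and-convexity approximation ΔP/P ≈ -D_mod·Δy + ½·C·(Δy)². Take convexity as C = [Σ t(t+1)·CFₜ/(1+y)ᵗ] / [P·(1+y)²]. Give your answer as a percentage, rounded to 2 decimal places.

-12.91%

With y = 0.1005:
  t   CF        PV=CF/(1+0.1005)^t    t·PV        t(t+1)·PV
  1       102.50        93.1395        93.1395         186.2790
  2       102.50        84.6338       169.2676         507.8027
  3       102.50        76.9048       230.7145         922.8582
  4       102.50        69.8817       279.5269       1,397.6347
  5       102.50        63.5000       317.4999       1,904.9996
  6       102.50        57.7010       346.2062       2,423.4434
  7     1,102.50       563.9600     3,947.7197      31,581.7577
  Σ                  1,009.7208     5,384.0744      38,924.7752
P = 1,009.7208; D_Mac = 5.33224 yrs; D_mod = 4.84529 yrs; C = 31.83059.
Duration effect: -4.84529 × (+0.0295) = -0.142936
Convexity effect: 0.5 × 31.83059 × (0.0295)² = +0.0138503
ΔP/P ≈ -0.142936 + 0.0138503 = -0.129086 = -12.9086%.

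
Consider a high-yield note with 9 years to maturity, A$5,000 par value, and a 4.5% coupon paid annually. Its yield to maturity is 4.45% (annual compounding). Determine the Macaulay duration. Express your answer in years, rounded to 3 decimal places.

Periodic yield y = 0.0445. Discount each cash flow and weight by its year:
  t   CF        PV=CF/(1+0.0445)^t    t·PV
  1       225.00       215.4141       215.4141
  2       225.00       206.2365       412.4731
  3       225.00       197.4500       592.3501
  4       225.00       189.0378       756.1514
  5       225.00       180.9840       904.9202
  6       225.00       173.2734     1,039.6403
  7       225.00       165.8912     1,161.2386
  8       225.00       158.8236     1,270.5886
  9     5,225.00     3,531.1023    31,779.9204
  Σ                  5,018.2130    38,132.6967
Price P = Σ PV = 5,018.2130.
Macaulay duration = Σ(t·PV) / P = 38,132.6967 / 5,018.2130 = 7.59886 years.

7.599 years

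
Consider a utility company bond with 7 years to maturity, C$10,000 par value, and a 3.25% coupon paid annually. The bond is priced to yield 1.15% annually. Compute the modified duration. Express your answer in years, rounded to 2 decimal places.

6.35 years

Periodic yield y = 0.0115. First find Macaulay duration:
  t   CF        PV=CF/(1+0.0115)^t    t·PV
  1       325.00       321.3050       321.3050
  2       325.00       317.6520       635.3040
  3       325.00       314.0405       942.1216
  4       325.00       310.4701     1,241.8805
  5       325.00       306.9403     1,534.7015
  6       325.00       303.4506     1,820.7038
  7    10,325.00     9,530.7889    66,715.5223
  Σ                 11,404.6475    73,211.5387
P = 11,404.6475; Macaulay duration = 73,211.5387 / 11,404.6475 = 6.41945 years.
Modified duration = D_Mac / (1 + y) = 6.41945 / 1.0115 = 6.34646 years.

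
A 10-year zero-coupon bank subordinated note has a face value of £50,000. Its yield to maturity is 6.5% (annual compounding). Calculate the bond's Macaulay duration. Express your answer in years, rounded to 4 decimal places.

10.0000 years

A zero-coupon bond has a single cash flow at maturity, so its Macaulay duration equals its maturity: 10 years.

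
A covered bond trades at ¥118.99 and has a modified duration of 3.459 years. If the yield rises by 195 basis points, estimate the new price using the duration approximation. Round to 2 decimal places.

Duration approximation: ΔP/P ≈ -D_mod · Δy = -3.459 × (+0.0195) = -0.0674505.
New price ≈ 118.99 × (1 - 0.0674505) = 110.964065005.

¥110.96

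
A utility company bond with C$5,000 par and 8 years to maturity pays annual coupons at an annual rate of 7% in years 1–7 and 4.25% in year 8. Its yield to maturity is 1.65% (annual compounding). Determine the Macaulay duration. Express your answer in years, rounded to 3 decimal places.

Periodic yield y = 0.0165. Discount each cash flow and weight by its year:
  t   CF        PV=CF/(1+0.0165)^t    t·PV
  1       350.00       344.3187       344.3187
  2       350.00       338.7297       677.4594
  3       350.00       333.2314       999.6941
  4       350.00       327.8223     1,311.2893
  5       350.00       322.5010     1,612.5052
  6       350.00       317.2662     1,903.5969
  7       350.00       312.1162     2,184.8137
  8     5,212.50     4,572.8505    36,582.8041
  Σ                  6,868.8361    45,616.4815
Price P = Σ PV = 6,868.8361.
Macaulay duration = Σ(t·PV) / P = 45,616.4815 / 6,868.8361 = 6.64108 years.

6.641 years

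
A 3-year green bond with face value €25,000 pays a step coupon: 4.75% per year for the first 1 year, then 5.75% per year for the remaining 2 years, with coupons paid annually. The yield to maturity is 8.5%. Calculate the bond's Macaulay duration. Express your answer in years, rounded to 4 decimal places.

2.8518 years

Periodic yield y = 0.085. Discount each cash flow and weight by its year:
  t   CF        PV=CF/(1+0.085)^t    t·PV
  1     1,187.50     1,094.4700     1,094.4700
  2     1,437.50     1,221.0920     2,442.1839
  3    26,437.50    20,698.1329    62,094.3986
  Σ                 23,013.6949    65,631.0526
Price P = Σ PV = 23,013.6949.
Macaulay duration = Σ(t·PV) / P = 65,631.0526 / 23,013.6949 = 2.85183 years.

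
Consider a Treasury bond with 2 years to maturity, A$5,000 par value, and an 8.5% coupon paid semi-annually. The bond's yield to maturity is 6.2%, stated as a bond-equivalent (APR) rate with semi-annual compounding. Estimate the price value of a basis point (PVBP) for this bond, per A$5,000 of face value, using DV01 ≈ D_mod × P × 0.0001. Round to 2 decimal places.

Periodic yield y = 0.031.
  t   CF        PV=CF/(1+0.031)^t    t·PV
  1       212.50       206.1106       206.1106
  2       212.50       199.9133       399.8265
  3       212.50       193.9023       581.7069
  4     5,212.50     4,613.2969    18,453.1877
  Σ                  5,213.2230    19,640.8316
P = 5,213.2230; D_Mac = 3.76750 half-year periods = 1.88375 yrs; D_mod = 1.82711 yrs.
DV01 ≈ 1.82711 × 5,213.2230 × 0.0001 = 0.952514.

A$0.95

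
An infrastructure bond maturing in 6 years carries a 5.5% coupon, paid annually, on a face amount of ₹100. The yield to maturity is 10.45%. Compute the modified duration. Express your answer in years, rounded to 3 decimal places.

4.674 years

Periodic yield y = 0.1045. First find Macaulay duration:
  t   CF        PV=CF/(1+0.1045)^t    t·PV
  1         5.50         4.9796         4.9796
  2         5.50         4.5085         9.0170
  3         5.50         4.0819        12.2458
  4         5.50         3.6957        14.7829
  5         5.50         3.3461        16.7303
  6       105.50        58.1110       348.6658
  Σ                     78.7228       406.4215
P = 78.7228; Macaulay duration = 406.4215 / 78.7228 = 5.16269 years.
Modified duration = D_Mac / (1 + y) = 5.16269 / 1.1045 = 4.67423 years.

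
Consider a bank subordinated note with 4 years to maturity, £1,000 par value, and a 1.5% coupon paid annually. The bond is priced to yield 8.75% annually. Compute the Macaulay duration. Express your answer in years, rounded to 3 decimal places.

Periodic yield y = 0.0875. Discount each cash flow and weight by its year:
  t   CF        PV=CF/(1+0.0875)^t    t·PV
  1        15.00        13.7931        13.7931
  2        15.00        12.6833        25.3666
  3        15.00        11.6628        34.9885
  4     1,015.00       725.6864     2,902.7456
  Σ                    763.8256     2,976.8938
Price P = Σ PV = 763.8256.
Macaulay duration = Σ(t·PV) / P = 2,976.8938 / 763.8256 = 3.89735 years.

3.897 years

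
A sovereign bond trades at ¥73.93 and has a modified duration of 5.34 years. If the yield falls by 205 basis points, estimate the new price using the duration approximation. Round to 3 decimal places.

Duration approximation: ΔP/P ≈ -D_mod · Δy = -5.34 × (-0.0205) = +0.109470.
New price ≈ 73.93 × (1 + 0.109470) = 82.0231171.

¥82.023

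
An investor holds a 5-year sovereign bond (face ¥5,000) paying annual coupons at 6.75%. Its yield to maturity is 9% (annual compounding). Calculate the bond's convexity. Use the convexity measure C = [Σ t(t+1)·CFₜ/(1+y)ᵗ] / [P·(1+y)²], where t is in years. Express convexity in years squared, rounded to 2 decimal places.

With y = 0.09:
  t   CF        PV=CF/(1+0.09)^t    t·PV        t(t+1)·PV
  1       337.50       309.6330       309.6330         619.2661
  2       337.50       284.0670       568.1340       1,704.4020
  3       337.50       260.6119       781.8358       3,127.3431
  4       337.50       239.0935       956.3740       4,781.8702
  5     5,337.50     3,469.0088    17,345.0439     104,070.2632
  Σ                  4,562.4142    19,961.0207     114,303.1445
P = 4,562.4142.
Convexity = Σ t(t+1)·PV / [P·(1+y)²] = 114,303.1445 / (4,562.4142 × 1.188100) = 21.08679.

21.09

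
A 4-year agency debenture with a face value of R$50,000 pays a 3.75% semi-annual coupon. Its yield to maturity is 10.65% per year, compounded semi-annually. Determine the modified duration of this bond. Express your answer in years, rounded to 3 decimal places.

3.523 years

Periodic yield y = 0.05325. First find Macaulay duration:
  t   CF        PV=CF/(1+0.05325)^t    t·PV
  1       937.50       890.1021       890.1021
  2       937.50       845.1005     1,690.2009
  3       937.50       802.3740     2,407.1221
  4       937.50       761.8078     3,047.2311
  5       937.50       723.2925     3,616.4623
  6       937.50       686.7244     4,120.3463
  7       937.50       652.0051     4,564.0358
  8    50,937.50    33,634.5703   269,076.5624
  Σ                 38,995.9766   289,412.0631
P = 38,995.9766; Macaulay duration = 289,412.0631 / 38,995.9766 = 7.42159 half-year periods = 3.71079 years.
Modified duration = D_Mac / (1 + y) = 3.71079 / 1.05325 = 3.52318 years.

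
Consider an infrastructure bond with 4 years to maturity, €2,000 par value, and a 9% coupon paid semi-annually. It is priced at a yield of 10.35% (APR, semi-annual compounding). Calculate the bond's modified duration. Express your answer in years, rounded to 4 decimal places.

Periodic yield y = 0.05175. First find Macaulay duration:
  t   CF        PV=CF/(1+0.05175)^t    t·PV
  1        90.00        85.5717        85.5717
  2        90.00        81.3612       162.7224
  3        90.00        77.3579       232.0738
  4        90.00        73.5517       294.2066
  5        90.00        69.9326       349.6632
  6        90.00        66.4917       398.9502
  7        90.00        63.2201       442.5404
  8     2,090.00     1,395.8737    11,166.9895
  Σ                  1,913.3606    13,132.7178
P = 1,913.3606; Macaulay duration = 13,132.7178 / 1,913.3606 = 6.86369 half-year periods = 3.43185 years.
Modified duration = D_Mac / (1 + y) = 3.43185 / 1.05175 = 3.26299 years.

3.2630 years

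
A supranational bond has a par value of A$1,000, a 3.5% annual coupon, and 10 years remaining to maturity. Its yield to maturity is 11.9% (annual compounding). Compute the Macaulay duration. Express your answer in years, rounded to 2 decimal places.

Periodic yield y = 0.119. Discount each cash flow and weight by its year:
  t   CF        PV=CF/(1+0.119)^t    t·PV
  1        35.00        31.2779        31.2779
  2        35.00        27.9517        55.9034
  3        35.00        24.9792        74.9375
  4        35.00        22.3228        89.2910
  5        35.00        19.9488        99.7442
  6        35.00        17.8274       106.9643
  7        35.00        15.9315       111.5207
  8        35.00        14.2373       113.8983
  9        35.00        12.7232       114.5090
  10    1,035.00       336.2323     3,362.3234
  Σ                    523.4321     4,160.3697
Price P = Σ PV = 523.4321.
Macaulay duration = Σ(t·PV) / P = 4,160.3697 / 523.4321 = 7.94825 years.

7.95 years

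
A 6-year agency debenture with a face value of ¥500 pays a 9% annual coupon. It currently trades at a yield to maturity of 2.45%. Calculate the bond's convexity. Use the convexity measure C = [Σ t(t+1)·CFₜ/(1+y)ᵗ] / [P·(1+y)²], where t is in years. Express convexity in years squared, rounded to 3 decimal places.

31.711

With y = 0.0245:
  t   CF        PV=CF/(1+0.0245)^t    t·PV        t(t+1)·PV
  1        45.00        43.9239        43.9239          87.8477
  2        45.00        42.8735        85.7469         257.2408
  3        45.00        41.8482       125.5446         502.1782
  4        45.00        40.8474       163.3897         816.9485
  5        45.00        39.8706       199.3530       1,196.1178
  6       545.00       471.3296     2,827.9777      19,795.8437
  Σ                    680.6931     3,445.9357      22,656.1767
P = 680.6931.
Convexity = Σ t(t+1)·PV / [P·(1+y)²] = 22,656.1767 / (680.6931 × 1.049600) = 31.71110.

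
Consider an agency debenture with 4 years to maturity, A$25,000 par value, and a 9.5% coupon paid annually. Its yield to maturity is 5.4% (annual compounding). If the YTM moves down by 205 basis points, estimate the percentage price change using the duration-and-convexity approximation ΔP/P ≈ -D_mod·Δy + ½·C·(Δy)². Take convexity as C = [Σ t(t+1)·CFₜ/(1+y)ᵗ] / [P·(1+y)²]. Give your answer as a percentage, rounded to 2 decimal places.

+7.21%

With y = 0.054:
  t   CF        PV=CF/(1+0.054)^t    t·PV        t(t+1)·PV
  1     2,375.00     2,253.3207     2,253.3207       4,506.6414
  2     2,375.00     2,137.8754     4,275.7508      12,827.2525
  3     2,375.00     2,028.3448     6,085.0344      24,340.1375
  4    27,375.00    22,181.5395    88,726.1579     443,630.7895
  Σ                 28,601.0804   101,340.2638     485,304.8208
P = 28,601.0804; D_Mac = 3.54323 yrs; D_mod = 3.36170 yrs; C = 15.27394.
Duration effect: -3.36170 × (-0.0205) = +0.068915
Convexity effect: 0.5 × 15.27394 × (-0.0205)² = +0.0032094
ΔP/P ≈ +0.068915 + 0.0032094 = +0.072124 = +7.2124%.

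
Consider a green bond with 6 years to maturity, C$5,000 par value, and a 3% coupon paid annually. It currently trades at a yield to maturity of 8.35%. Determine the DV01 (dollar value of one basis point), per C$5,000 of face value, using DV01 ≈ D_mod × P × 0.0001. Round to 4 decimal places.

Periodic yield y = 0.0835.
  t   CF        PV=CF/(1+0.0835)^t    t·PV
  1       150.00       138.4402       138.4402
  2       150.00       127.7713       255.5427
  3       150.00       117.9246       353.7739
  4       150.00       108.8368       435.3470
  5       150.00       100.4492       502.2462
  6     5,150.00     3,182.9787    19,097.8723
  Σ                  3,776.4009    20,783.2224
P = 3,776.4009; D_Mac = 5.50345 yrs; D_mod = 5.07932 yrs.
DV01 ≈ 5.07932 × 3,776.4009 × 0.0001 = 1.918156.

C$1.9182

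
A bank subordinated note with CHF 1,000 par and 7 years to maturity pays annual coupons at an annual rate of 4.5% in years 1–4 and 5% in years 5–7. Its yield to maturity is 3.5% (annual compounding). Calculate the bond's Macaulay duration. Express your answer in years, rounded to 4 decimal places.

Periodic yield y = 0.035. Discount each cash flow and weight by its year:
  t   CF        PV=CF/(1+0.035)^t    t·PV
  1        45.00        43.4783        43.4783
  2        45.00        42.0080        84.0160
  3        45.00        40.5874       121.7623
  4        45.00        39.2149       156.8596
  5        50.00        42.0987       210.4933
  6        50.00        40.6750       244.0502
  7     1,050.00       825.2905     5,777.0336
  Σ                  1,073.3528     6,637.6931
Price P = Σ PV = 1,073.3528.
Macaulay duration = Σ(t·PV) / P = 6,637.6931 / 1,073.3528 = 6.18407 years.

6.1841 years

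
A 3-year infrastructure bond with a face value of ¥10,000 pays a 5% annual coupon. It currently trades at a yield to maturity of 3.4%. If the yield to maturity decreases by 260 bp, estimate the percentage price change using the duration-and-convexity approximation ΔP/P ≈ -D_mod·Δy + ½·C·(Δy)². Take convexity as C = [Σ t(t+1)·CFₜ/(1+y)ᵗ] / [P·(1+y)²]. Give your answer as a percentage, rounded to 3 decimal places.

With y = 0.034:
  t   CF        PV=CF/(1+0.034)^t    t·PV        t(t+1)·PV
  1       500.00       483.5590       483.5590         967.1180
  2       500.00       467.6586       935.3172       2,805.9516
  3    10,500.00     9,497.9020    28,493.7059     113,974.8236
  Σ                 10,449.1196    29,912.5821     117,747.8932
P = 10,449.1196; D_Mac = 2.86269 yrs; D_mod = 2.76856 yrs; C = 10.53980.
Duration effect: -2.76856 × (-0.026) = +0.071983
Convexity effect: 0.5 × 10.53980 × (-0.026)² = +0.0035625
ΔP/P ≈ +0.071983 + 0.0035625 = +0.075545 = +7.5545%.

+7.554%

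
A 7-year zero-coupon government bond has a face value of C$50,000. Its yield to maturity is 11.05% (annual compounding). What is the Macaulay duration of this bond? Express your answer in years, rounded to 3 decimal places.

7.000 years

A zero-coupon bond has a single cash flow at maturity, so its Macaulay duration equals its maturity: 7 years.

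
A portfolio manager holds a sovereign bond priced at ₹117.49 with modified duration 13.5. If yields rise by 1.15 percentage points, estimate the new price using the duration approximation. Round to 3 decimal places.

₹99.250

Duration approximation: ΔP/P ≈ -D_mod · Δy = -13.5 × (+0.0115) = -0.155250.
New price ≈ 117.49 × (1 - 0.155250) = 99.2496775.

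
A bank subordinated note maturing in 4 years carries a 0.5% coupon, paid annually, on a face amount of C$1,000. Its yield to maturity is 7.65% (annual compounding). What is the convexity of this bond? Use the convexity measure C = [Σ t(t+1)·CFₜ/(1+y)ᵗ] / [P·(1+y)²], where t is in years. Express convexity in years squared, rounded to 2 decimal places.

17.06

With y = 0.0765:
  t   CF        PV=CF/(1+0.0765)^t    t·PV        t(t+1)·PV
  1         5.00         4.6447         4.6447           9.2894
  2         5.00         4.3146         8.6292          25.8877
  3         5.00         4.0080        12.0240          48.0960
  4     1,005.00       748.3589     2,993.4356      14,967.1779
  Σ                    761.3262     3,018.7335      15,050.4510
P = 761.3262.
Convexity = Σ t(t+1)·PV / [P·(1+y)²] = 15,050.4510 / (761.3262 × 1.158852) = 17.05889.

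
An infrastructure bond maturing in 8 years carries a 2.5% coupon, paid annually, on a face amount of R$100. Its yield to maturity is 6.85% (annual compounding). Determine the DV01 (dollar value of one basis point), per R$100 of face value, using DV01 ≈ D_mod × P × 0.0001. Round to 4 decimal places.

R$0.0499

Periodic yield y = 0.0685.
  t   CF        PV=CF/(1+0.0685)^t    t·PV
  1         2.50         2.3397         2.3397
  2         2.50         2.1897         4.3795
  3         2.50         2.0494         6.1481
  4         2.50         1.9180         7.6719
  5         2.50         1.7950         8.9751
  6         2.50         1.6799        10.0796
  7         2.50         1.5722        11.0057
  8       102.50        60.3292       482.6337
  Σ                     73.8732       533.2332
P = 73.8732; D_Mac = 7.21822 yrs; D_mod = 6.75547 yrs.
DV01 ≈ 6.75547 × 73.8732 × 0.0001 = 0.049905.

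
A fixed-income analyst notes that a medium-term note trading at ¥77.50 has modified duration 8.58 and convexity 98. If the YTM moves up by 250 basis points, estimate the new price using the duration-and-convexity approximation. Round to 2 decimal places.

¥63.25

Duration effect: -D_mod·Δy = -8.58 × (+0.025) = -0.214500
Convexity effect: ½·C·(Δy)² = 0.5 × 98 × (0.025)² = +0.0306250
ΔP/P ≈ -0.214500 + 0.0306250 = -0.183875
New price ≈ 77.50 × (1 - 0.183875) = 63.2496875.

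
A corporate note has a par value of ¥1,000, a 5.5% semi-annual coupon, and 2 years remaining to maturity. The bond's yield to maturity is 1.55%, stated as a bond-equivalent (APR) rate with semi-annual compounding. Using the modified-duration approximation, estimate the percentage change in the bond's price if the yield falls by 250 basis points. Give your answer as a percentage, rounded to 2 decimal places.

Periodic yield y = 0.00775. Modified duration first:
  t   CF        PV=CF/(1+0.00775)^t    t·PV
  1        27.50        27.2885        27.2885
  2        27.50        27.0787        54.1573
  3        27.50        26.8704        80.6112
  4     1,027.50       996.2552     3,985.0208
  Σ                  1,077.4928     4,147.0779
P = 1,077.4928; D_Mac = 3.84882 half-year periods = 1.92441 yrs; D_mod = 1.92441/(1+0.00775) = 1.90961 yrs.
ΔP/P ≈ -D_mod · Δy = -1.90961 × (-0.025) = +0.047740 = +4.7740%.

+4.77%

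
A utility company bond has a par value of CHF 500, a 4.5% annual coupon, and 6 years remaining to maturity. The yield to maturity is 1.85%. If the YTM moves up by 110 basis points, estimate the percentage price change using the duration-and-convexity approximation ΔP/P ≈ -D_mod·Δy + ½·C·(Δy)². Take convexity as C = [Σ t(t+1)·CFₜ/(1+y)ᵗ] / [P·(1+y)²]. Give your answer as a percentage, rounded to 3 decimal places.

With y = 0.0185:
  t   CF        PV=CF/(1+0.0185)^t    t·PV        t(t+1)·PV
  1        22.50        22.0913        22.0913          44.1826
  2        22.50        21.6900        43.3801         130.1403
  3        22.50        21.2961        63.8882         255.5528
  4        22.50        20.9092        83.6370         418.1849
  5        22.50        20.5295       102.6473         615.8836
  6       522.50       468.0800     2,808.4801      19,659.3604
  Σ                    574.5961     3,124.1239      21,123.3046
P = 574.5961; D_Mac = 5.43708 yrs; D_mod = 5.33832 yrs; C = 35.43864.
Duration effect: -5.33832 × (+0.011) = -0.058722
Convexity effect: 0.5 × 35.43864 × (0.011)² = +0.0021440
ΔP/P ≈ -0.058722 + 0.0021440 = -0.056577 = -5.6577%.

-5.658%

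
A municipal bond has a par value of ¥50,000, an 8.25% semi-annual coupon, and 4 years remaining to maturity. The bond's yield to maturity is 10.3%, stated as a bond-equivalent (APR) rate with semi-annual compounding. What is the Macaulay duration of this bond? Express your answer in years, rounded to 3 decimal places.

3.466 years

Periodic yield y = 0.0515. Discount each cash flow and weight by its period:
  t   CF        PV=CF/(1+0.0515)^t    t·PV
  1     2,062.50     1,961.4836     1,961.4836
  2     2,062.50     1,865.4147     3,730.8295
  3     2,062.50     1,774.0511     5,322.1533
  4     2,062.50     1,687.1622     6,748.6490
  5     2,062.50     1,604.5290     8,022.6450
  6     2,062.50     1,525.9429     9,155.6577
  7     2,062.50     1,451.2058    10,158.4409
  8    52,062.50    34,837.8065   278,702.4520
  Σ                 46,707.5960   323,802.3109
Price P = Σ PV = 46,707.5960.
Macaulay duration = Σ(t·PV) / P = 323,802.3109 / 46,707.5960 = 6.93254 half-year periods.
In years: 6.93254 / 2 = 3.46627 years.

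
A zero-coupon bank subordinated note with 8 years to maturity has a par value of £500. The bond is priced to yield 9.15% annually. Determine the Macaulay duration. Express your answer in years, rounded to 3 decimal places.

A zero-coupon bond has a single cash flow at maturity, so its Macaulay duration equals its maturity: 8 years.

8.000 years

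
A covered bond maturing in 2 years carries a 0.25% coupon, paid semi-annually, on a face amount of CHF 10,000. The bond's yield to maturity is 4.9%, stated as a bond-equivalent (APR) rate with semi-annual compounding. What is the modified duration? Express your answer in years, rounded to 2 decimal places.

Periodic yield y = 0.0245. First find Macaulay duration:
  t   CF        PV=CF/(1+0.0245)^t    t·PV
  1        12.50        12.2011        12.2011
  2        12.50        11.9093        23.8186
  3        12.50        11.6245        34.8735
  4    10,012.50     9,088.5516    36,354.2065
  Σ                  9,124.2865    36,425.0996
P = 9,124.2865; Macaulay duration = 36,425.0996 / 9,124.2865 = 3.99210 half-year periods = 1.99605 years.
Modified duration = D_Mac / (1 + y) = 1.99605 / 1.0245 = 1.94832 years.

1.95 years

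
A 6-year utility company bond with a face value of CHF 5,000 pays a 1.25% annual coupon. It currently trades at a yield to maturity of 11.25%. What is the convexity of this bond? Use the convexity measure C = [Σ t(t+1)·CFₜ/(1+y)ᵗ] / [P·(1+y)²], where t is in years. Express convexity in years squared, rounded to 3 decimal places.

With y = 0.1125:
  t   CF        PV=CF/(1+0.1125)^t    t·PV        t(t+1)·PV
  1        62.50        56.1798        56.1798         112.3596
  2        62.50        50.4987       100.9973         302.9920
  3        62.50        45.3921       136.1762         544.7048
  4        62.50        40.8019       163.2074         816.0372
  5        62.50        36.6758       183.3791       1,100.2748
  6     5,062.50     2,670.3299    16,021.9794     112,153.8557
  Σ                  2,899.8781    16,661.9193     115,030.2241
P = 2,899.8781.
Convexity = Σ t(t+1)·PV / [P·(1+y)²] = 115,030.2241 / (2,899.8781 × 1.237656) = 32.05031.

32.050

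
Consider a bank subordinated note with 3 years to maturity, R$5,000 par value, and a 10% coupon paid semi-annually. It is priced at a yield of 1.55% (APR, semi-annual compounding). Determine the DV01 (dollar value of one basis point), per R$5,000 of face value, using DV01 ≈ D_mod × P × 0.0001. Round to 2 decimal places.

R$1.67

Periodic yield y = 0.00775.
  t   CF        PV=CF/(1+0.00775)^t    t·PV
  1       250.00       248.0774       248.0774
  2       250.00       246.1696       492.3392
  3       250.00       244.2764       732.8293
  4       250.00       242.3979       969.5914
  5       250.00       240.5337     1,202.6686
  6     5,250.00     5,012.3624    30,074.1743
  Σ                  6,233.8174    33,719.6803
P = 6,233.8174; D_Mac = 5.40915 half-year periods = 2.70458 yrs; D_mod = 2.68378 yrs.
DV01 ≈ 2.68378 × 6,233.8174 × 0.0001 = 1.673018.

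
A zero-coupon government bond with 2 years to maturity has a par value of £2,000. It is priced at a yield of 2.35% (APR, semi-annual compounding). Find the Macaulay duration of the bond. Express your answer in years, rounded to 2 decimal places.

A zero-coupon bond has a single cash flow at maturity, so its Macaulay duration equals its maturity: 2 years.
(Equivalently: 4 semi-annual periods ÷ 2 = 2 years.)

2.00 years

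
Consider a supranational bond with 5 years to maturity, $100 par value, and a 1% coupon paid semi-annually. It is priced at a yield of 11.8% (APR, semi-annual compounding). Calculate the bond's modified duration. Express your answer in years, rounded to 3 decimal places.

Periodic yield y = 0.059. First find Macaulay duration:
  t   CF        PV=CF/(1+0.059)^t    t·PV
  1         0.50         0.4721         0.4721
  2         0.50         0.4458         0.8917
  3         0.50         0.4210         1.2630
  4         0.50         0.3975         1.5902
  5         0.50         0.3754         1.8770
  6         0.50         0.3545         2.1269
  7         0.50         0.3347         2.3431
  8         0.50         0.3161         2.5287
  9         0.50         0.2985         2.6863
  10      100.50        56.6509       566.5085
  Σ                     60.0666       582.2875
P = 60.0666; Macaulay duration = 582.2875 / 60.0666 = 9.69404 half-year periods = 4.84702 years.
Modified duration = D_Mac / (1 + y) = 4.84702 / 1.059 = 4.57698 years.

4.577 years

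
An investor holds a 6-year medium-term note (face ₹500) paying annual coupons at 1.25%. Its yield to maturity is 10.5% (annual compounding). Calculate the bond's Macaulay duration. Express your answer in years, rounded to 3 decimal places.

5.752 years

Periodic yield y = 0.105. Discount each cash flow and weight by its year:
  t   CF        PV=CF/(1+0.105)^t    t·PV
  1         6.25         5.6561         5.6561
  2         6.25         5.1187        10.2373
  3         6.25         4.6323        13.8968
  4         6.25         4.1921        16.7684
  5         6.25         3.7937        18.9687
  6       506.25       278.0938     1,668.5630
  Σ                    301.4867     1,734.0904
Price P = Σ PV = 301.4867.
Macaulay duration = Σ(t·PV) / P = 1,734.0904 / 301.4867 = 5.75180 years.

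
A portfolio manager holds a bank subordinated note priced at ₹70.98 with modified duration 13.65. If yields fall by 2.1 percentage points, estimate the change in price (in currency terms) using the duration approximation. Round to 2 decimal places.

Duration approximation: ΔP/P ≈ -D_mod · Δy = -13.65 × (-0.021) = +0.286650.
ΔP ≈ 70.98 × (+0.286650) = +20.346417.

+₹20.35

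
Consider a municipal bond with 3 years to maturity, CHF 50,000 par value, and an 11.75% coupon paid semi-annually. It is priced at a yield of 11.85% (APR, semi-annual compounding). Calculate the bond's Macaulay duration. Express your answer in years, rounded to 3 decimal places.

2.613 years

Periodic yield y = 0.05925. Discount each cash flow and weight by its period:
  t   CF        PV=CF/(1+0.05925)^t    t·PV
  1     2,937.50     2,773.1886     2,773.1886
  2     2,937.50     2,618.0680     5,236.1361
  3     2,937.50     2,471.6243     7,414.8729
  4     2,937.50     2,333.3720     9,333.4881
  5     2,937.50     2,202.8530    11,014.2649
  6    52,937.50    37,477.6708   224,866.0246
  Σ                 49,876.7767   260,637.9751
Price P = Σ PV = 49,876.7767.
Macaulay duration = Σ(t·PV) / P = 260,637.9751 / 49,876.7767 = 5.22564 half-year periods.
In years: 5.22564 / 2 = 2.61282 years.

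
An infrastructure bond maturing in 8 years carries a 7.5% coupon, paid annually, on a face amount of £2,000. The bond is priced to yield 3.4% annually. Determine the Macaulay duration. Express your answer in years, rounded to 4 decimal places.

6.5170 years

Periodic yield y = 0.034. Discount each cash flow and weight by its year:
  t   CF        PV=CF/(1+0.034)^t    t·PV
  1       150.00       145.0677       145.0677
  2       150.00       140.2976       280.5952
  3       150.00       135.6843       407.0529
  4       150.00       131.2227       524.8910
  5       150.00       126.9079       634.5394
  6       150.00       122.7349       736.4093
  7       150.00       118.6991       830.8938
  8     2,150.00     1,645.4101    13,163.2805
  Σ                  2,566.0243    16,722.7298
Price P = Σ PV = 2,566.0243.
Macaulay duration = Σ(t·PV) / P = 16,722.7298 / 2,566.0243 = 6.51698 years.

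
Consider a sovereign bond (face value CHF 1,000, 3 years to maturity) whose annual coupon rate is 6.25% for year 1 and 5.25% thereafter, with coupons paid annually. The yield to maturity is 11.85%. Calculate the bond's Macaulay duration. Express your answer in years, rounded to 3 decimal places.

2.819 years

Periodic yield y = 0.1185. Discount each cash flow and weight by its year:
  t   CF        PV=CF/(1+0.1185)^t    t·PV
  1        62.50        55.8784        55.8784
  2        52.50        41.9650        83.9300
  3     1,052.50       752.1668     2,256.5003
  Σ                    850.0102     2,396.3087
Price P = Σ PV = 850.0102.
Macaulay duration = Σ(t·PV) / P = 2,396.3087 / 850.0102 = 2.81915 years.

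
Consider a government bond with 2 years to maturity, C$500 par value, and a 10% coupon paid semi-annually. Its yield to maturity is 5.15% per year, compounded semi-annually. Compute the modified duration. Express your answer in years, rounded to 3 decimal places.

1.821 years

Periodic yield y = 0.02575. First find Macaulay duration:
  t   CF        PV=CF/(1+0.02575)^t    t·PV
  1        25.00        24.3724        24.3724
  2        25.00        23.7606        47.5212
  3        25.00        23.1641        69.4923
  4       525.00       474.2346     1,896.9382
  Σ                    545.5316     2,038.3241
P = 545.5316; Macaulay duration = 2,038.3241 / 545.5316 = 3.73640 half-year periods = 1.86820 years.
Modified duration = D_Mac / (1 + y) = 1.86820 / 1.02575 = 1.82130 years.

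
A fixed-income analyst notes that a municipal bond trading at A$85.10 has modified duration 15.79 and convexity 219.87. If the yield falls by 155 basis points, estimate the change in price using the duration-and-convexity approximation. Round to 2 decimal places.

Duration effect: -D_mod·Δy = -15.79 × (-0.0155) = +0.244745
Convexity effect: ½·C·(Δy)² = 0.5 × 219.87 × (-0.0155)² = +0.02641188375
ΔP/P ≈ +0.244745 + 0.02641188375 = +0.27115688375
ΔP ≈ 85.10 × (+0.27115688375) = +23.075450807125.

+A$23.08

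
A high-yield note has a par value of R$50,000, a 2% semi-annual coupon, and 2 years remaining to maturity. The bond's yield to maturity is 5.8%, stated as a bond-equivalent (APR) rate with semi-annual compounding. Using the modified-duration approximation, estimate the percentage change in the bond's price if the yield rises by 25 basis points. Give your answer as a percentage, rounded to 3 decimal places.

-0.478%

Periodic yield y = 0.029. Modified duration first:
  t   CF        PV=CF/(1+0.029)^t    t·PV
  1       500.00       485.9086       485.9086
  2       500.00       472.2144       944.4289
  3       500.00       458.9062     1,376.7185
  4    50,500.00    45,043.2666   180,173.0666
  Σ                 46,460.2959   182,980.1226
P = 46,460.2959; D_Mac = 3.93842 half-year periods = 1.96921 yrs; D_mod = 1.96921/(1+0.029) = 1.91371 yrs.
ΔP/P ≈ -D_mod · Δy = -1.91371 × (+0.0025) = -0.004784 = -0.4784%.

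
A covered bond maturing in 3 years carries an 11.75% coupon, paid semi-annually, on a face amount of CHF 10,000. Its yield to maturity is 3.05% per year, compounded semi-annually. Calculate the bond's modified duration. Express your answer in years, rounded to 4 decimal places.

2.6191 years

Periodic yield y = 0.01525. First find Macaulay duration:
  t   CF        PV=CF/(1+0.01525)^t    t·PV
  1       587.50       578.6752       578.6752
  2       587.50       569.9830     1,139.9659
  3       587.50       561.4213     1,684.2639
  4       587.50       552.9882     2,211.9529
  5       587.50       544.6818     2,723.4091
  6    10,587.50     9,668.4184    58,010.5102
  Σ                 12,476.1679    66,348.7771
P = 12,476.1679; Macaulay duration = 66,348.7771 / 12,476.1679 = 5.31804 half-year periods = 2.65902 years.
Modified duration = D_Mac / (1 + y) = 2.65902 / 1.01525 = 2.61908 years.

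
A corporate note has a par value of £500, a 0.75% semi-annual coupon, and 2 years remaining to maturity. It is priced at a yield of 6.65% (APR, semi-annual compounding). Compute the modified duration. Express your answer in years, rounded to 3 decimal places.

1.924 years

Periodic yield y = 0.03325. First find Macaulay duration:
  t   CF        PV=CF/(1+0.03325)^t    t·PV
  1        1.875         1.8147         1.8147
  2        1.875         1.7563         3.5125
  3        1.875         1.6997         5.0992
  4      501.875       440.3256     1,761.3023
  Σ                    445.5962     1,771.7287
P = 445.5962; Macaulay duration = 1,771.7287 / 445.5962 = 3.97609 half-year periods = 1.98804 years.
Modified duration = D_Mac / (1 + y) = 1.98804 / 1.03325 = 1.92407 years.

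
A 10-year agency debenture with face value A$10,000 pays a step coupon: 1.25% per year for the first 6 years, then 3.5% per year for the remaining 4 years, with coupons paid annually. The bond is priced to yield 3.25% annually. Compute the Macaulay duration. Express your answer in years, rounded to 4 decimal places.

Periodic yield y = 0.0325. Discount each cash flow and weight by its year:
  t   CF        PV=CF/(1+0.0325)^t    t·PV
  1       125.00       121.0654       121.0654
  2       125.00       117.2546       234.5092
  3       125.00       113.5638       340.6913
  4       125.00       109.9891       439.9565
  5       125.00       106.5270       532.6350
  6       125.00       103.1739       619.0431
  7       350.00       279.7935     1,958.5545
  8       350.00       270.9864     2,167.8915
  9       350.00       262.4566     2,362.1094
  10   10,350.00     7,516.9169    75,169.1685
  Σ                  9,001.7271    83,945.6246
Price P = Σ PV = 9,001.7271.
Macaulay duration = Σ(t·PV) / P = 83,945.6246 / 9,001.7271 = 9.32550 years.

9.3255 years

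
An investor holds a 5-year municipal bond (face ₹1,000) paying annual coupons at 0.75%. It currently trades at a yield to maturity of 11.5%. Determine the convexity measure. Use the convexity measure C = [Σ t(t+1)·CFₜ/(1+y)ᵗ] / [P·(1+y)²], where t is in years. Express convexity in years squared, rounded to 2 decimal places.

23.50

With y = 0.115:
  t   CF        PV=CF/(1+0.115)^t    t·PV        t(t+1)·PV
  1         7.50         6.7265         6.7265          13.4529
  2         7.50         6.0327        12.0654          36.1962
  3         7.50         5.4105        16.2315          64.9259
  4         7.50         4.8525        19.4098          97.0492
  5     1,007.50       584.6160     2,923.0801      17,538.4808
  Σ                    607.6381     2,977.5133      17,750.1050
P = 607.6381.
Convexity = Σ t(t+1)·PV / [P·(1+y)²] = 17,750.1050 / (607.6381 × 1.243225) = 23.49666.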